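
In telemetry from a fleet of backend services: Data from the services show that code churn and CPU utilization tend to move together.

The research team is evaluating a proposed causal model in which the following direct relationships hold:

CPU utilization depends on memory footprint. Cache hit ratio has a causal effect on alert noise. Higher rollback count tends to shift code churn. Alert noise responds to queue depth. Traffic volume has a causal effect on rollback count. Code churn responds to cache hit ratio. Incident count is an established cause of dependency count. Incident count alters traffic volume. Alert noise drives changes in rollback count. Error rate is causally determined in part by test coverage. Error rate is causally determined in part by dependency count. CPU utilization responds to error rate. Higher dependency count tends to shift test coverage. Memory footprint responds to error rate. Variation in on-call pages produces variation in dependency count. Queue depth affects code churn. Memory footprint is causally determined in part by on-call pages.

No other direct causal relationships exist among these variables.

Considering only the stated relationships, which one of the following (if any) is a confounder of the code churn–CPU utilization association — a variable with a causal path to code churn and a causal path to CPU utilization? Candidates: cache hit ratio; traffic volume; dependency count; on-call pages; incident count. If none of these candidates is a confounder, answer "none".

Incident count causes code churn (incident count → traffic volume → rollback count → code churn) and also causes CPU utilization (incident count → dependency count → error rate → CPU utilization); it is a common cause of both.
Each of the other candidates lacks a causal path to at least one of code churn and CPU utilization, so they do not confound the relationship.

incident count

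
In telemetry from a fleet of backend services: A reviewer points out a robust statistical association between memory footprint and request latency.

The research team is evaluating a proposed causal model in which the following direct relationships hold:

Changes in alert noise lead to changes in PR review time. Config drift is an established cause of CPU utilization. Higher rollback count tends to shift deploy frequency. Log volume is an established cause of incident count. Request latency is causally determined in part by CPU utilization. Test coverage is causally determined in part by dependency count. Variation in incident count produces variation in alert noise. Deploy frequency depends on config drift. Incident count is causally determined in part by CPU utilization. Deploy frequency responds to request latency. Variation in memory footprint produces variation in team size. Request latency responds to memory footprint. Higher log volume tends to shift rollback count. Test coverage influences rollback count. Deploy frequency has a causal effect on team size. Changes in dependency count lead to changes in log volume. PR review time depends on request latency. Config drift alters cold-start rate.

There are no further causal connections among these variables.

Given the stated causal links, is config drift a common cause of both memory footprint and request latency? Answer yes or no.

Config drift has no stated causal path to memory footprint. A confounder must cause both variables, so config drift does not qualify.

no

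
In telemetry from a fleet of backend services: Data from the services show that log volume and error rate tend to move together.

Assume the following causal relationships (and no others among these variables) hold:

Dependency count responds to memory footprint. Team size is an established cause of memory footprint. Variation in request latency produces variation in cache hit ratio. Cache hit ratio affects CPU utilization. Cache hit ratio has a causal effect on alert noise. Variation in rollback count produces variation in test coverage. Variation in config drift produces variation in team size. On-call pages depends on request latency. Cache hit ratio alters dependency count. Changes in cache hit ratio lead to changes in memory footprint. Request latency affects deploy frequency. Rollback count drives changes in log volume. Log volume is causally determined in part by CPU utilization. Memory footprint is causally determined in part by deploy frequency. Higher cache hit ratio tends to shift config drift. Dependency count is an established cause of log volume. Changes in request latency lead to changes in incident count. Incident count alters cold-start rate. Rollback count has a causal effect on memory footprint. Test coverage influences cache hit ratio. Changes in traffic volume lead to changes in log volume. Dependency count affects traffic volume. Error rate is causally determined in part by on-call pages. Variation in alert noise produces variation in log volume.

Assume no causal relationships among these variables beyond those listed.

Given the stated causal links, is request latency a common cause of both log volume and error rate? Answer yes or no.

yes

Request latency has a causal path to log volume (request latency → cache hit ratio → dependency count → log volume) and to error rate (request latency → on-call pages → error rate), so it is a common cause of both — a confounder.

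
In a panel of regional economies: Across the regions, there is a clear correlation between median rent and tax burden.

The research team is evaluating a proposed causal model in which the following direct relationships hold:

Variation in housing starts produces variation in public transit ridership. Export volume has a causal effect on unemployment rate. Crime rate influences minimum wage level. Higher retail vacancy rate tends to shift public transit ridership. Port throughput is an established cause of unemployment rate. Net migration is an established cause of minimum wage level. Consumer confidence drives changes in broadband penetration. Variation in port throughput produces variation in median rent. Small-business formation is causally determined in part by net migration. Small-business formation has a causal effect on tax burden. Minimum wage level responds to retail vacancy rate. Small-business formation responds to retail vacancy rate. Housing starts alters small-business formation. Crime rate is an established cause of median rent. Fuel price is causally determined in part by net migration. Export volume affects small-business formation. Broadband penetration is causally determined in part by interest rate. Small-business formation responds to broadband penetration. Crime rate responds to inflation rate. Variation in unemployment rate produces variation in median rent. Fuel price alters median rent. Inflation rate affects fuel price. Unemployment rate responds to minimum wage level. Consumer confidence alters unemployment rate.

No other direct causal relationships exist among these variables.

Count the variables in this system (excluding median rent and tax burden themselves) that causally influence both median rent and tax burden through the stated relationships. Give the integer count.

4

The common causes are: consumer confidence (to median rent via consumer confidence → unemployment rate → median rent; to tax burden via consumer confidence → broadband penetration → small-business formation → tax burden); export volume (to median rent via export volume → unemployment rate → median rent; to tax burden via export volume → small-business formation → tax burden); net migration (to median rent via net migration → fuel price → median rent; to tax burden via net migration → small-business formation → tax burden); retail vacancy rate (to median rent via retail vacancy rate → minimum wage level → unemployment rate → median rent; to tax burden via retail vacancy rate → small-business formation → tax burden).
Every other variable lacks a causal path to at least one of median rent and tax burden.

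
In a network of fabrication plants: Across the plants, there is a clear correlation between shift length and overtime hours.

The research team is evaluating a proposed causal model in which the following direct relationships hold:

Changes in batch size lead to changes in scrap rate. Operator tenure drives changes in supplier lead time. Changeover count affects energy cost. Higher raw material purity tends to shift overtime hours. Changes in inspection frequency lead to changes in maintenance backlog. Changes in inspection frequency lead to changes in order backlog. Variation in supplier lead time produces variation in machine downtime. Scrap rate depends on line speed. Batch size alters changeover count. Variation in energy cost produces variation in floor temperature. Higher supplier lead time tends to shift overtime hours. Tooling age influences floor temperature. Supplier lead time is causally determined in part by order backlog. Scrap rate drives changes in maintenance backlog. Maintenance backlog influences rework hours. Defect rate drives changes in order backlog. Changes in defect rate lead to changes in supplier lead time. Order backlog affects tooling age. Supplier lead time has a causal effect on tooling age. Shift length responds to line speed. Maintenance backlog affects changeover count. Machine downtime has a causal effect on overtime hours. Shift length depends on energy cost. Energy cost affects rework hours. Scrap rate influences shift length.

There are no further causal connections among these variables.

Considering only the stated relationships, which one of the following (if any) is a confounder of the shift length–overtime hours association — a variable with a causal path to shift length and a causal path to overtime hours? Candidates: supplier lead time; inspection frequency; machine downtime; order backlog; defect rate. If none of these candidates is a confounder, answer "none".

Inspection frequency causes shift length (inspection frequency → maintenance backlog → changeover count → energy cost → shift length) and also causes overtime hours (inspection frequency → order backlog → supplier lead time → overtime hours); it is a common cause of both.
Each of the other candidates lacks a causal path to at least one of shift length and overtime hours, so they do not confound the relationship.

inspection frequency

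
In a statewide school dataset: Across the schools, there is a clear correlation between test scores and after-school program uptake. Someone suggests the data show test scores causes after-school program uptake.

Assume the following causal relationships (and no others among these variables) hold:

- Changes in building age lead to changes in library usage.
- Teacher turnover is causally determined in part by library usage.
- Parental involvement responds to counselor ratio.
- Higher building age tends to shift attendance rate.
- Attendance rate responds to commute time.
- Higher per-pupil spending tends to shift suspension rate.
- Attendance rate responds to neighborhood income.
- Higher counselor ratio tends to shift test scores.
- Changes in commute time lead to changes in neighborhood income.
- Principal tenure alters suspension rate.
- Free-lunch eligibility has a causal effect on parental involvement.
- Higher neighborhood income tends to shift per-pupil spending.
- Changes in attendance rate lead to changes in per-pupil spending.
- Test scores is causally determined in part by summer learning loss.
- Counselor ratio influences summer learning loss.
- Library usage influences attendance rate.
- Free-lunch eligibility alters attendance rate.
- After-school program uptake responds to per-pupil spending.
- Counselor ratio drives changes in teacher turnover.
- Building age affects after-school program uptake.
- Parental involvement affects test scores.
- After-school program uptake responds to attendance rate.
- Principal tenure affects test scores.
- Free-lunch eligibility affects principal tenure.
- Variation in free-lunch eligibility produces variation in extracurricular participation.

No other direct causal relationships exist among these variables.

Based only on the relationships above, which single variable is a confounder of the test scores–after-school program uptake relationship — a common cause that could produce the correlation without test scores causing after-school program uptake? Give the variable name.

Free-lunch eligibility has a causal path to test scores (free-lunch eligibility → parental involvement → test scores) and a separate causal path to after-school program uptake (free-lunch eligibility → attendance rate → after-school program uptake), so it is a common cause of both.
No stated relationship gives test scores a causal route to after-school program uptake, so the correlation is explained by the shared upstream cause rather than a direct effect.

free-lunch eligibility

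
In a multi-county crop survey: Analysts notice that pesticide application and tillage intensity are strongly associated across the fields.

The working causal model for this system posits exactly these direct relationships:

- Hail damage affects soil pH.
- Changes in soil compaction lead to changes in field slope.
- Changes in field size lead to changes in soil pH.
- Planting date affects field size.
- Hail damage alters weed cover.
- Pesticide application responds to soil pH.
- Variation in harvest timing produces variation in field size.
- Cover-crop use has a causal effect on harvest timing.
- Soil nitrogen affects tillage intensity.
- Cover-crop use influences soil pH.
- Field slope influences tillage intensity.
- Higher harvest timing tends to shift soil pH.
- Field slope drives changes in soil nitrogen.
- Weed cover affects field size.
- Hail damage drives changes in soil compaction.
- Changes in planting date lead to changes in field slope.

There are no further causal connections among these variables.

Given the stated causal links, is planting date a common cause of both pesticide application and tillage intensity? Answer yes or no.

Planting date has a causal path to pesticide application (planting date → field size → soil pH → pesticide application) and to tillage intensity (planting date → field slope → tillage intensity), so it is a common cause of both — a confounder.

yes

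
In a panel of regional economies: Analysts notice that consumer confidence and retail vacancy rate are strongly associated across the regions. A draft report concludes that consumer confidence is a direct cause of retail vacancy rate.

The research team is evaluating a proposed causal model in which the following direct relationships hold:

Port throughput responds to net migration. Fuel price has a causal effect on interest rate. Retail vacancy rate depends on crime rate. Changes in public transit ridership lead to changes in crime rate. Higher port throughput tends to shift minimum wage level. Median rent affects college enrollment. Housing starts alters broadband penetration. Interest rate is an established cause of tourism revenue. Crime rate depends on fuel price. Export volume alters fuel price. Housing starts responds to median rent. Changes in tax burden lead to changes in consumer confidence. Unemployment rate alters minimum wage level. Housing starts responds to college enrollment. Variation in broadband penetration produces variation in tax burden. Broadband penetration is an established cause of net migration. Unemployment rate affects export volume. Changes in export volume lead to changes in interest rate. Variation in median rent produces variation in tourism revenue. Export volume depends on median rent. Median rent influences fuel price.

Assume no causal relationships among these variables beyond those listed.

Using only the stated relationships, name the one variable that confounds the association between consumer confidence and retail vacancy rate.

median rent

Median rent has a causal path to consumer confidence (median rent → housing starts → broadband penetration → tax burden → consumer confidence) and a separate causal path to retail vacancy rate (median rent → fuel price → crime rate → retail vacancy rate), so it is a common cause of both.
No stated relationship gives consumer confidence a causal route to retail vacancy rate, so the correlation is explained by the shared upstream cause rather than a direct effect.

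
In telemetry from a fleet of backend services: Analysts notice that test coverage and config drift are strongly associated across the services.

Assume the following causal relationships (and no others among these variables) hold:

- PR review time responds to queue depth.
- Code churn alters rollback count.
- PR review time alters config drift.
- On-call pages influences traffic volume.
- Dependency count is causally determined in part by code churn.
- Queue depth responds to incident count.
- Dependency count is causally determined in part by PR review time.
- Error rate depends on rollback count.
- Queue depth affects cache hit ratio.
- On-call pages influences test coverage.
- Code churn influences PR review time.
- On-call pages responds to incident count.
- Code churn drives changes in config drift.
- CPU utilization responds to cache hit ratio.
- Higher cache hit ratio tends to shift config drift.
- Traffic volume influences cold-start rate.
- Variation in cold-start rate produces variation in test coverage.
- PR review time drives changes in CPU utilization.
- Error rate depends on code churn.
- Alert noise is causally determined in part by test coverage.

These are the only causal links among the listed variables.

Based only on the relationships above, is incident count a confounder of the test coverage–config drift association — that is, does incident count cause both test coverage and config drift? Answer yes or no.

yes

Incident count has a causal path to test coverage (incident count → on-call pages → test coverage) and to config drift (incident count → queue depth → cache hit ratio → config drift), so it is a common cause of both — a confounder.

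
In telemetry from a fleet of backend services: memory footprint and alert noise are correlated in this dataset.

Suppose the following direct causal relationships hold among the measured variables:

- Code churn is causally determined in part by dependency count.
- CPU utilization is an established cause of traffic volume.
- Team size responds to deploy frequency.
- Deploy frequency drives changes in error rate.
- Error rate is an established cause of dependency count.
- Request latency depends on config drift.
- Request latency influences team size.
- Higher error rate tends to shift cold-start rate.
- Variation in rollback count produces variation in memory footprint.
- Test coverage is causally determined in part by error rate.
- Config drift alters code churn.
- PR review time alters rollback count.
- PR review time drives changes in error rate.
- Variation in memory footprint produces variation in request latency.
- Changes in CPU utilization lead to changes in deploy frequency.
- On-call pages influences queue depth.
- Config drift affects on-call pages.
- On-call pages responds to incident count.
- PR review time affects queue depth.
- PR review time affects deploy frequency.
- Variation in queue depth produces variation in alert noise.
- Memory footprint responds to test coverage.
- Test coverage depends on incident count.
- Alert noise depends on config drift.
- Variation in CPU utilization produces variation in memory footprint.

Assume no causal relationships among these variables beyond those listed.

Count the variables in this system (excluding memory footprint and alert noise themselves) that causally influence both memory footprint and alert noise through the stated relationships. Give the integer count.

2

The common causes are: PR review time (to memory footprint via PR review time → rollback count → memory footprint; to alert noise via PR review time → queue depth → alert noise); incident count (to memory footprint via incident count → test coverage → memory footprint; to alert noise via incident count → on-call pages → queue depth → alert noise).
Every other variable lacks a causal path to at least one of memory footprint and alert noise.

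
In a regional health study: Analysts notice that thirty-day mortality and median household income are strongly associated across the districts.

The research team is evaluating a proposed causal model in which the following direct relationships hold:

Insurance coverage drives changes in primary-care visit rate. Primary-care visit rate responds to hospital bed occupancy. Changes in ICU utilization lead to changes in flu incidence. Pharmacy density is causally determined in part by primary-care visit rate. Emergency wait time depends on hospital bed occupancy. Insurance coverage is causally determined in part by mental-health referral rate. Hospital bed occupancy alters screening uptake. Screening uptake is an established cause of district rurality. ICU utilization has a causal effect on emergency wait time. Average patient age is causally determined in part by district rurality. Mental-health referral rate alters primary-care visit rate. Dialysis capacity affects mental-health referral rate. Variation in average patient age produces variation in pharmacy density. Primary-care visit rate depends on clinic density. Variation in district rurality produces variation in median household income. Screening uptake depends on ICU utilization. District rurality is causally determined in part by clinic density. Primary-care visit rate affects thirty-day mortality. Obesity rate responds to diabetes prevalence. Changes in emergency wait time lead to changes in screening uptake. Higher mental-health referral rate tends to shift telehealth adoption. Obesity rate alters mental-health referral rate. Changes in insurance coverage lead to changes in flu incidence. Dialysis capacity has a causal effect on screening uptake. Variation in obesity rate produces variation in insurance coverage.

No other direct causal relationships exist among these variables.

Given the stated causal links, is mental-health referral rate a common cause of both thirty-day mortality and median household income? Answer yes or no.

no

Mental-health referral rate has no stated causal path to median household income. A confounder must cause both variables, so mental-health referral rate does not qualify.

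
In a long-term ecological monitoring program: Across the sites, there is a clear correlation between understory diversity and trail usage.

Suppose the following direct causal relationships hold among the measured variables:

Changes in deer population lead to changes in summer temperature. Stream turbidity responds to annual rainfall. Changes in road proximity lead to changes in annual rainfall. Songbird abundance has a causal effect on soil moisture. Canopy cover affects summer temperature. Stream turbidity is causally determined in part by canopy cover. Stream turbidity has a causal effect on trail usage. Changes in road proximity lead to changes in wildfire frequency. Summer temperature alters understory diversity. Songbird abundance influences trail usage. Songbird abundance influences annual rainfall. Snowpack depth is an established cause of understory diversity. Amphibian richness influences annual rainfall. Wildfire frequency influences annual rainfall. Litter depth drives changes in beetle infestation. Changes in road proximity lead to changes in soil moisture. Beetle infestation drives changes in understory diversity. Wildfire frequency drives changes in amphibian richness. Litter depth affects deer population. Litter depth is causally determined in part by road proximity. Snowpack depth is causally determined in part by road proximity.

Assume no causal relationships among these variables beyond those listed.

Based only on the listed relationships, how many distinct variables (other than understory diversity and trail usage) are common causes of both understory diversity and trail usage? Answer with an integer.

The common causes are: canopy cover (to understory diversity via canopy cover → summer temperature → understory diversity; to trail usage via canopy cover → stream turbidity → trail usage); road proximity (to understory diversity via road proximity → snowpack depth → understory diversity; to trail usage via road proximity → annual rainfall → stream turbidity → trail usage).
Every other variable lacks a causal path to at least one of understory diversity and trail usage.

2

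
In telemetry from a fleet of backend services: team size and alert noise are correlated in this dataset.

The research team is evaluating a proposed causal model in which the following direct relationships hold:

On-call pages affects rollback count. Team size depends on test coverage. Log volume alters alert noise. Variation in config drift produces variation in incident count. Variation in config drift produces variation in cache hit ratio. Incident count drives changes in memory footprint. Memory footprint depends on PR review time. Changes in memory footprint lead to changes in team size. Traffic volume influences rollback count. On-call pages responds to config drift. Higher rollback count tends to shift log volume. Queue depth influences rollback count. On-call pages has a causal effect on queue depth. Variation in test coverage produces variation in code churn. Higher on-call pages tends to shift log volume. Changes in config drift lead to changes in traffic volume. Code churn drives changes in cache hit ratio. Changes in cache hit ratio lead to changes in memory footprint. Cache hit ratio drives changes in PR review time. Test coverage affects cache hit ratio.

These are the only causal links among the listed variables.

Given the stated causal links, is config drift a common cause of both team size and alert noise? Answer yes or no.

Config drift has a causal path to team size (config drift → cache hit ratio → memory footprint → team size) and to alert noise (config drift → on-call pages → log volume → alert noise), so it is a common cause of both — a confounder.

yes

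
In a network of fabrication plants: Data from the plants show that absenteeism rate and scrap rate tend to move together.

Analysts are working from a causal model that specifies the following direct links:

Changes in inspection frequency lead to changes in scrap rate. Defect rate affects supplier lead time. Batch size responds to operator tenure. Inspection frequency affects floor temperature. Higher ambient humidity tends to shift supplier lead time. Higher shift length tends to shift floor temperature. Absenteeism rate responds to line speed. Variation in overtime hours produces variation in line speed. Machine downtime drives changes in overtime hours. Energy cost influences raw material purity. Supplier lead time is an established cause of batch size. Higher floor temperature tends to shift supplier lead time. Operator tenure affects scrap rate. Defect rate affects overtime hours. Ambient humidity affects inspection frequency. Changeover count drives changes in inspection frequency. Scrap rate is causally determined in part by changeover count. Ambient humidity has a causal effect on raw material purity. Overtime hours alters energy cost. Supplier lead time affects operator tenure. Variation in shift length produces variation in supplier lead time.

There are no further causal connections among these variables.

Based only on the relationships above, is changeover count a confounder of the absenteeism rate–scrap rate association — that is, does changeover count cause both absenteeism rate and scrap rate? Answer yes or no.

no

Changeover count has no stated causal path to absenteeism rate. A confounder must cause both variables, so changeover count does not qualify.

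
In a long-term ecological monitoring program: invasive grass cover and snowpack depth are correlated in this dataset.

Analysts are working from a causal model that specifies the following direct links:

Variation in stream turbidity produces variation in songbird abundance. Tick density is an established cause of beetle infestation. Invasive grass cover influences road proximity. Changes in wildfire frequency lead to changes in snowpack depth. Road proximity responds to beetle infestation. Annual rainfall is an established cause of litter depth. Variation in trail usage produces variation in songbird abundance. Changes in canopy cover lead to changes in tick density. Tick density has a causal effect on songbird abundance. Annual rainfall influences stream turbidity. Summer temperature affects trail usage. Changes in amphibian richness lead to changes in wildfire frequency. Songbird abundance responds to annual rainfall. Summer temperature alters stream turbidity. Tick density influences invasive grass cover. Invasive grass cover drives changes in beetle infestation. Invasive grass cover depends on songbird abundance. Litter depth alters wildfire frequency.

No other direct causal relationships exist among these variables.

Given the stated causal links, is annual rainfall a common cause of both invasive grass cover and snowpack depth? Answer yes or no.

yes

Annual rainfall has a causal path to invasive grass cover (annual rainfall → songbird abundance → invasive grass cover) and to snowpack depth (annual rainfall → litter depth → wildfire frequency → snowpack depth), so it is a common cause of both — a confounder.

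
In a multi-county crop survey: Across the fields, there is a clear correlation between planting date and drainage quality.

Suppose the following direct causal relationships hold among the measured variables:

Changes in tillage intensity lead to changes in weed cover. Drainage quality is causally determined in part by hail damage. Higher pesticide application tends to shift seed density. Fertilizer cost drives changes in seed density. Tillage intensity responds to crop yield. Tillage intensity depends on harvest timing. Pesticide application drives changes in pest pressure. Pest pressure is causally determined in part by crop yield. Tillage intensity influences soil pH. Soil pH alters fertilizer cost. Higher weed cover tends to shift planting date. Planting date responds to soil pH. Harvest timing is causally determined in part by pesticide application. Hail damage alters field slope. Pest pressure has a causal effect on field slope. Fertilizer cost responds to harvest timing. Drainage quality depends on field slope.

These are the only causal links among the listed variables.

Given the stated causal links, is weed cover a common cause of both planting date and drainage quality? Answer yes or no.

no

Weed cover has no stated causal path to drainage quality. A confounder must cause both variables, so weed cover does not qualify.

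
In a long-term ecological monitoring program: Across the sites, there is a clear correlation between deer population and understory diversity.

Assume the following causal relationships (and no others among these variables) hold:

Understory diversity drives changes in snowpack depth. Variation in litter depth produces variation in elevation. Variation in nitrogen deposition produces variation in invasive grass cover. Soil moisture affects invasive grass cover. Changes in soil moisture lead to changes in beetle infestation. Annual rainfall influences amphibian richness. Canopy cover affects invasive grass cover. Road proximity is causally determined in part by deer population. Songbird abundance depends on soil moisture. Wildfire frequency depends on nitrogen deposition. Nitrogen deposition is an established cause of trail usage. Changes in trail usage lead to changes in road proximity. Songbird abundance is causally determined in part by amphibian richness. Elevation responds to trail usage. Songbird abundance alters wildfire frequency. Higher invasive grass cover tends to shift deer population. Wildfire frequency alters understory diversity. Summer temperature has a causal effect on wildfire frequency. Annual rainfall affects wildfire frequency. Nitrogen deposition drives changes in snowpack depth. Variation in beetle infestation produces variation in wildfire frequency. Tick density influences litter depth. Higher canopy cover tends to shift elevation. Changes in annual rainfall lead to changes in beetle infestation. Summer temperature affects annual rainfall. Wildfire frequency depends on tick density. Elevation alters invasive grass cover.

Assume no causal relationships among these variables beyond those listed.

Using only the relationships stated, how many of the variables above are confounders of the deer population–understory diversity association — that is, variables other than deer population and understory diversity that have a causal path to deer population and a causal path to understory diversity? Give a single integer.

3

The common causes are: nitrogen deposition (to deer population via nitrogen deposition → invasive grass cover → deer population; to understory diversity via nitrogen deposition → wildfire frequency → understory diversity); soil moisture (to deer population via soil moisture → invasive grass cover → deer population; to understory diversity via soil moisture → beetle infestation → wildfire frequency → understory diversity); tick density (to deer population via tick density → litter depth → elevation → invasive grass cover → deer population; to understory diversity via tick density → wildfire frequency → understory diversity).
Every other variable lacks a causal path to at least one of deer population and understory diversity.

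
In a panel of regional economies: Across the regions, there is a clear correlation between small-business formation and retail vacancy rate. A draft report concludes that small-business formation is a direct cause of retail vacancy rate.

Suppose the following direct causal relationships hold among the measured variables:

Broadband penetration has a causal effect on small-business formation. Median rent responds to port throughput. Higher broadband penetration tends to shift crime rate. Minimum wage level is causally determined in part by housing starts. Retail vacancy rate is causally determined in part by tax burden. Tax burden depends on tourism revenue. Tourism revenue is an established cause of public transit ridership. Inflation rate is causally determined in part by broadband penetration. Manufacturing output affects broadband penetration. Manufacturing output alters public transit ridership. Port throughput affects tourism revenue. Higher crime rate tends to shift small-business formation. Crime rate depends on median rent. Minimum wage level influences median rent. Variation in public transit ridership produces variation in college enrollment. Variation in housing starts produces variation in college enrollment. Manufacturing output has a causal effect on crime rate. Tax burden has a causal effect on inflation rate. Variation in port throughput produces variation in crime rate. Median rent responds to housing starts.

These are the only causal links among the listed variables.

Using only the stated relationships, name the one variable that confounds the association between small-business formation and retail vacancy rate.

port throughput

Port throughput has a causal path to small-business formation (port throughput → crime rate → small-business formation) and a separate causal path to retail vacancy rate (port throughput → tourism revenue → tax burden → retail vacancy rate), so it is a common cause of both.
No stated relationship gives small-business formation a causal route to retail vacancy rate, so the correlation is explained by the shared upstream cause rather than a direct effect.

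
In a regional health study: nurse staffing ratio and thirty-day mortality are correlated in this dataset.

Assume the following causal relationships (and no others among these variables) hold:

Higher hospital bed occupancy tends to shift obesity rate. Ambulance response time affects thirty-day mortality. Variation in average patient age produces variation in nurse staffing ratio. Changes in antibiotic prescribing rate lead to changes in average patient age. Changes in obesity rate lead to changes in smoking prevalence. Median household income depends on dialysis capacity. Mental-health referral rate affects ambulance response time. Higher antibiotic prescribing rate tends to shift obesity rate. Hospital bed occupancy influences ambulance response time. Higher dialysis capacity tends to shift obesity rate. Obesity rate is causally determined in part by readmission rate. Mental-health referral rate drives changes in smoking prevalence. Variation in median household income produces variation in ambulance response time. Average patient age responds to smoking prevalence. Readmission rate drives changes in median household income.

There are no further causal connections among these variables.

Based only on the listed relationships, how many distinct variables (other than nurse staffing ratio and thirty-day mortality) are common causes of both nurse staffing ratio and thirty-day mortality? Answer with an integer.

The common causes are: dialysis capacity (to nurse staffing ratio via dialysis capacity → obesity rate → smoking prevalence → average patient age → nurse staffing ratio; to thirty-day mortality via dialysis capacity → median household income → ambulance response time → thirty-day mortality); hospital bed occupancy (to nurse staffing ratio via hospital bed occupancy → obesity rate → smoking prevalence → average patient age → nurse staffing ratio; to thirty-day mortality via hospital bed occupancy → ambulance response time → thirty-day mortality); mental-health referral rate (to nurse staffing ratio via mental-health referral rate → smoking prevalence → average patient age → nurse staffing ratio; to thirty-day mortality via mental-health referral rate → ambulance response time → thirty-day mortality); readmission rate (to nurse staffing ratio via readmission rate → obesity rate → smoking prevalence → average patient age → nurse staffing ratio; to thirty-day mortality via readmission rate → median household income → ambulance response time → thirty-day mortality).
Every other variable lacks a causal path to at least one of nurse staffing ratio and thirty-day mortality.

4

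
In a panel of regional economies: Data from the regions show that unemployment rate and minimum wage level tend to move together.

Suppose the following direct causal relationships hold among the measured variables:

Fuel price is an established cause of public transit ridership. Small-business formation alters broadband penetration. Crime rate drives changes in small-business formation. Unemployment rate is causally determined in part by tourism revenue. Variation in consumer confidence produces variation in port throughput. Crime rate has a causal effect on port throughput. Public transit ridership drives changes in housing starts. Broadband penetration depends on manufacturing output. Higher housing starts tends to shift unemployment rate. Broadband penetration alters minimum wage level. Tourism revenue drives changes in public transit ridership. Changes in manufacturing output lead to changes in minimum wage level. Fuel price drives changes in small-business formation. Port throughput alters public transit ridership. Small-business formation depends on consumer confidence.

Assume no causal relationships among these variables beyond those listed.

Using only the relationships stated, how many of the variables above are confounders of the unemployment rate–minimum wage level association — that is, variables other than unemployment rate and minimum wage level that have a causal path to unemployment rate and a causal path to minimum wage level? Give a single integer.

The common causes are: consumer confidence (to unemployment rate via consumer confidence → port throughput → public transit ridership → housing starts → unemployment rate; to minimum wage level via consumer confidence → small-business formation → broadband penetration → minimum wage level); crime rate (to unemployment rate via crime rate → port throughput → public transit ridership → housing starts → unemployment rate; to minimum wage level via crime rate → small-business formation → broadband penetration → minimum wage level); fuel price (to unemployment rate via fuel price → public transit ridership → housing starts → unemployment rate; to minimum wage level via fuel price → small-business formation → broadband penetration → minimum wage level).
Every other variable lacks a causal path to at least one of unemployment rate and minimum wage level.

3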